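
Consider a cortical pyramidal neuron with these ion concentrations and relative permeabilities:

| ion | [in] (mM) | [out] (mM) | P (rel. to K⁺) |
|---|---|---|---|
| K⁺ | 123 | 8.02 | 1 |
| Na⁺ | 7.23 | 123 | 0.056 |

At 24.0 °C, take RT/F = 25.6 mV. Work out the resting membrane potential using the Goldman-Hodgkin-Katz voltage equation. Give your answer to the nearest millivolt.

Vm = 25.6 · ln[(Σ P·[cation]ₒ + Σ P·[anion]ᵢ) / (Σ P·[cation]ᵢ + Σ P·[anion]ₒ)]
Numerator = 1×8.02 + 0.056×123 = 14.91
Denominator = 1×123 + 0.056×7.23 = 123.4
Vm = 25.6 · ln(0.12081) = 25.6 × (-2.1136) = -54.11 mV

-54 mV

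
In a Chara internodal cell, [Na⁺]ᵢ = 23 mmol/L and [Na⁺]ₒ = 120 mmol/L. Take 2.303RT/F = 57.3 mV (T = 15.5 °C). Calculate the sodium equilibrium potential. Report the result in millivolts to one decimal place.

E = (57.3/z) · log₁₀([Na⁺]_out/[Na⁺]_in) with z = +1.
= (57.3/1) · log₁₀(120/23) = 57.30 · log₁₀(5.217)
= 57.30 · (0.7175) = 41.11 mV

41.1 mV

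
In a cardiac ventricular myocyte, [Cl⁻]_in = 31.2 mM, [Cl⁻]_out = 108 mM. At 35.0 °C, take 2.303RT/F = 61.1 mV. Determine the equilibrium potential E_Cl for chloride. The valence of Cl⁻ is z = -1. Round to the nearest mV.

-33 mV

E = (61.1/z) · log₁₀([Cl⁻]_out/[Cl⁻]_in) with z = -1.
For an anion, dividing by z = -1 reverses the sign.
= (61.1/-1) · log₁₀(108/31.2) = -61.10 · log₁₀(3.462)
= -61.10 · (0.5393) = -32.95 mV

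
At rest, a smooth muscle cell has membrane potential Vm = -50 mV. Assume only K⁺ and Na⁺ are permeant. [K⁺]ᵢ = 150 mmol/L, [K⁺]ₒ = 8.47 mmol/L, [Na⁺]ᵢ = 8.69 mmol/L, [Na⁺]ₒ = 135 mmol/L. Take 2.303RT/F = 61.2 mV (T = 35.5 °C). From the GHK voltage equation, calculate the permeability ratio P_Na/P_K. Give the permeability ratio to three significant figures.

Let α = P_Na/P_K. GHK: Vm = 61.2·log₁₀[(Kₒ + α·Naₒ)/(Kᵢ + α·Naᵢ)].
10^(Vm/61.2) = 10^(-50.0/61.2) = 0.15241
So 0.15241·(Kᵢ + α·Naᵢ) = Kₒ + α·Naₒ → α = (0.15241·150.0 − 8.47) / (135.0 − 0.15241·8.69)
α = (22.86 − 8.47) / (135.0 − 1.324) = 14.39/133.7 = 0.1077

0.108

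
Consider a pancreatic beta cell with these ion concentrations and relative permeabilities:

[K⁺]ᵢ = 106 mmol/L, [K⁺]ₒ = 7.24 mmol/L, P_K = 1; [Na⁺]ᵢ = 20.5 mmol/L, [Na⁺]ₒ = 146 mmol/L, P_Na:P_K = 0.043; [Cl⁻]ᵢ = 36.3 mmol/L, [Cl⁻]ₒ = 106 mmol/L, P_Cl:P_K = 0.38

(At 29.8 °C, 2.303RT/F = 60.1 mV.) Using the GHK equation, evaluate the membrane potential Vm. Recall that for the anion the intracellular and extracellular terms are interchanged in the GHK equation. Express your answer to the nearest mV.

Vm = 60.1 · log₁₀[(Σ P·[cation]ₒ + Σ P·[anion]ᵢ) / (Σ P·[cation]ᵢ + Σ P·[anion]ₒ)]
Numerator = 1×7.24 + 0.043×146 + 0.38×36.3 = 27.31
Denominator = 1×106 + 0.043×20.5 + 0.38×106 = 147.2
Vm = 60.1 · log₁₀(0.18559) = 60.1 × (-0.7314) = -43.96 mV

-44 mV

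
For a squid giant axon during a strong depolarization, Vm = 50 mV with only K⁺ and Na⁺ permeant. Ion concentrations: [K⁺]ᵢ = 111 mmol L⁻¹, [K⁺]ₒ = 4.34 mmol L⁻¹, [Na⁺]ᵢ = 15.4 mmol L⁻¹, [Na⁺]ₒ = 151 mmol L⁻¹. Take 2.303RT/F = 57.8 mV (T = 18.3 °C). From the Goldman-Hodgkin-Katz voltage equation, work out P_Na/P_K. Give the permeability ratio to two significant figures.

21

Let α = P_Na/P_K. GHK: Vm = 57.8·log₁₀[(Kₒ + α·Naₒ)/(Kᵢ + α·Naᵢ)].
10^(Vm/57.8) = 10^(50.0/57.8) = 7.3291
So 7.3291·(Kᵢ + α·Naᵢ) = Kₒ + α·Naₒ → α = (7.3291·111.0 − 4.34) / (151.0 − 7.3291·15.4)
α = (813.5 − 4.34) / (151.0 − 112.9) = 809.2/38.13 = 21.22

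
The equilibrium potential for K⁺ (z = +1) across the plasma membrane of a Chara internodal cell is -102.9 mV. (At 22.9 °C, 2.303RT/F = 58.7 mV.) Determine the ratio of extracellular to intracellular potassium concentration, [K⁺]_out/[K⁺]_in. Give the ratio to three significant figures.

0.0177

log₁₀([out]/[in]) = E·z/(58.7) = -102.9 × 1 / 58.7 = -1.7530
[out]/[in] = 10^(-1.7530) = 0.01766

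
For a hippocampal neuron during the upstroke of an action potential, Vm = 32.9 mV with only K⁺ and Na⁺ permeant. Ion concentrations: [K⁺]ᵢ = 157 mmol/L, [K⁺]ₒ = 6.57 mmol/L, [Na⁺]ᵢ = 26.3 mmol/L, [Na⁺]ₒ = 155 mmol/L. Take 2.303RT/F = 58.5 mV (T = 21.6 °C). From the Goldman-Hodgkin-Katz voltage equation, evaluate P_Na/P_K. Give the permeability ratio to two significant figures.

9.6

Let α = P_Na/P_K. GHK: Vm = 58.5·log₁₀[(Kₒ + α·Naₒ)/(Kᵢ + α·Naᵢ)].
10^(Vm/58.5) = 10^(32.9/58.5) = 3.6508
So 3.6508·(Kᵢ + α·Naᵢ) = Kₒ + α·Naₒ → α = (3.6508·157.0 − 6.57) / (155.0 − 3.6508·26.3)
α = (573.2 − 6.57) / (155.0 − 96.02) = 566.6/58.98 = 9.606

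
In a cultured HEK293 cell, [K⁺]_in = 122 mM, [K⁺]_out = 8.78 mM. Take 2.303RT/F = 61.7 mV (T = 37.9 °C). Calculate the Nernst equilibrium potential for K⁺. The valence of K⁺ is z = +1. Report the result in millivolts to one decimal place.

-70.5 mV

E = (61.7/z) · log₁₀([K⁺]_out/[K⁺]_in) with z = +1.
= (61.7/1) · log₁₀(8.78/122) = 61.70 · log₁₀(0.07197)
= 61.70 · (-1.1429) = -70.51 mV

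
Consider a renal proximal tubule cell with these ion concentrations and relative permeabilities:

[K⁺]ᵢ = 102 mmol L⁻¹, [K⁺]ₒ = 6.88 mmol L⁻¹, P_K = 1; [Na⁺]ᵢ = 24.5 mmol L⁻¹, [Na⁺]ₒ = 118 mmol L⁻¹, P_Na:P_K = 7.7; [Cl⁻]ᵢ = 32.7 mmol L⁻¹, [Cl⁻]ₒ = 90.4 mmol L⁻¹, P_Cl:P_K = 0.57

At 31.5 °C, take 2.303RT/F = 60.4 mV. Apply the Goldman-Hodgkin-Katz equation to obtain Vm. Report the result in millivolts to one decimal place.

Vm = 60.4 · log₁₀[(Σ P·[cation]ₒ + Σ P·[anion]ᵢ) / (Σ P·[cation]ᵢ + Σ P·[anion]ₒ)]
Numerator = 1×6.88 + 7.7×118 + 0.57×32.7 = 934.1
Denominator = 1×102 + 7.7×24.5 + 0.57×90.4 = 342.2
Vm = 60.4 · log₁₀(2.7299) = 60.4 × (0.4362) = 26.34 mV

26.3 mV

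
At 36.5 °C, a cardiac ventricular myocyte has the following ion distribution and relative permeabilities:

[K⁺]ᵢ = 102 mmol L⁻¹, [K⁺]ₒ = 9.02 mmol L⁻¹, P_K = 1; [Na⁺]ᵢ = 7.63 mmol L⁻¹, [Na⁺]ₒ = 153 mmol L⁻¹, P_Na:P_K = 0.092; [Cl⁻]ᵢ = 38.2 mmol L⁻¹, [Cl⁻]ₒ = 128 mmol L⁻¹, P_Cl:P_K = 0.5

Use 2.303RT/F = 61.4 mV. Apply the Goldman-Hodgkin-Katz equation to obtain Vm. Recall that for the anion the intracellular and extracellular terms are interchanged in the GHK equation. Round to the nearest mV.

Vm = 61.4 · log₁₀[(Σ P·[cation]ₒ + Σ P·[anion]ᵢ) / (Σ P·[cation]ᵢ + Σ P·[anion]ₒ)]
Numerator = 1×9.02 + 0.092×153 + 0.5×38.2 = 42.2
Denominator = 1×102 + 0.092×7.63 + 0.5×128 = 166.7
Vm = 61.4 · log₁₀(0.25312) = 61.4 × (-0.5967) = -36.64 mV

-37 mV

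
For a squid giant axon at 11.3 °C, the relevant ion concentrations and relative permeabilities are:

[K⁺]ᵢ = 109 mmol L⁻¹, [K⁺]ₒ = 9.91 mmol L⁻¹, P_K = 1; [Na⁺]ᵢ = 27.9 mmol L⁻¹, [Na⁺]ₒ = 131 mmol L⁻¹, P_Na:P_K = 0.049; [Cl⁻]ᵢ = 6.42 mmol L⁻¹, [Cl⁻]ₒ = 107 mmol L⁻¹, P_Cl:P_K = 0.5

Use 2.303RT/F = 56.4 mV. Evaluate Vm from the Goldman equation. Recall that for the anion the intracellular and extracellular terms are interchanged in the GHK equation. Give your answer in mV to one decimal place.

-52.1 mV

Vm = 56.4 · log₁₀[(Σ P·[cation]ₒ + Σ P·[anion]ᵢ) / (Σ P·[cation]ᵢ + Σ P·[anion]ₒ)]
Numerator = 1×9.91 + 0.049×131 + 0.5×6.42 = 19.54
Denominator = 1×109 + 0.049×27.9 + 0.5×107 = 163.9
Vm = 56.4 · log₁₀(0.11924) = 56.4 × (-0.9236) = -52.09 mV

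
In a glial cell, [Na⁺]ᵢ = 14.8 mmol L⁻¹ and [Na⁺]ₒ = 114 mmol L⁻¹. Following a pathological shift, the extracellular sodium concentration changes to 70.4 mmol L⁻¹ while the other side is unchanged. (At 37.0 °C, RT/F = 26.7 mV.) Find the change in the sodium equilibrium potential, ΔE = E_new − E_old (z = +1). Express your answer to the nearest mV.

E_old = (26.7/1)·ln(114/14.8) = 54.51 mV
E_new = (26.7/1)·ln(70.4/14.8) = 41.64 mV
ΔE = 41.64 − (54.51) = -12.87 mV

-13 mV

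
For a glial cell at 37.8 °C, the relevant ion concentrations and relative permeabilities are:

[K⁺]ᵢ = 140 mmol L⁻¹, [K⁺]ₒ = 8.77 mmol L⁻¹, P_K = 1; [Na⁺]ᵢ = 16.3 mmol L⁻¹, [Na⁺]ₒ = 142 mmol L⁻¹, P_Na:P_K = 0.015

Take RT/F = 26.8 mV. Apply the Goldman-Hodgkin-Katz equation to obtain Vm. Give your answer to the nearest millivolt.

Vm = 26.8 · ln[(Σ P·[cation]ₒ + Σ P·[anion]ᵢ) / (Σ P·[cation]ᵢ + Σ P·[anion]ₒ)]
Numerator = 1×8.77 + 0.015×142 = 10.9
Denominator = 1×140 + 0.015×16.3 = 140.2
Vm = 26.8 · ln(0.077721) = 26.8 × (-2.5546) = -68.46 mV

-68 mV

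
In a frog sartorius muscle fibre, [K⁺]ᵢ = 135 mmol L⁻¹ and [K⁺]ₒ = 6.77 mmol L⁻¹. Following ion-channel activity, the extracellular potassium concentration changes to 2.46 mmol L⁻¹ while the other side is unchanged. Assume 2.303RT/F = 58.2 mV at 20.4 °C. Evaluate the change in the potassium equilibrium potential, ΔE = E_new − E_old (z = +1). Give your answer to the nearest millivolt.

-26 mV

E_old = (58.2/1)·log₁₀(6.77/135) = -75.65 mV
E_new = (58.2/1)·log₁₀(2.46/135) = -101.23 mV
ΔE = -101.23 − (-75.65) = -25.59 mV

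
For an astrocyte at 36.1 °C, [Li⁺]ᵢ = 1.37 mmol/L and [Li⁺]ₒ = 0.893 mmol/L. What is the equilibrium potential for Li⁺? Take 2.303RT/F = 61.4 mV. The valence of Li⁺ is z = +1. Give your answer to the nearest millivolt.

E = (61.4/z) · log₁₀([Li⁺]_out/[Li⁺]_in) with z = +1.
= (61.4/1) · log₁₀(0.893/1.37) = 61.40 · log₁₀(0.6518)
= 61.40 · (-0.1859) = -11.41 mV

-11 mV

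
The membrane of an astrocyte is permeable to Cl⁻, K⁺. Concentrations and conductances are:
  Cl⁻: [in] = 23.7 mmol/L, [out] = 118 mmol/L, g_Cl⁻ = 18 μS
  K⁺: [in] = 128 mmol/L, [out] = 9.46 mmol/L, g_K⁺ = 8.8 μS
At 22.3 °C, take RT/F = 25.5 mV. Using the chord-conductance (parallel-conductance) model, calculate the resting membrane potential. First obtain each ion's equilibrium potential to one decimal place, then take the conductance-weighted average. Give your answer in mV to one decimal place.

E_Cl⁻ = (25.5/-1)·ln(118/23.7) = -40.9 mV
E_K⁺ = (25.5/1)·ln(9.46/128) = -66.4 mV
Vm = (Σ gᵢEᵢ)/(Σ gᵢ) = (18·-40.9 + 8.8·-66.4) / (18 + 8.8)
= -1320.52 / 26.8 = -49.27 mV

-49.3 mV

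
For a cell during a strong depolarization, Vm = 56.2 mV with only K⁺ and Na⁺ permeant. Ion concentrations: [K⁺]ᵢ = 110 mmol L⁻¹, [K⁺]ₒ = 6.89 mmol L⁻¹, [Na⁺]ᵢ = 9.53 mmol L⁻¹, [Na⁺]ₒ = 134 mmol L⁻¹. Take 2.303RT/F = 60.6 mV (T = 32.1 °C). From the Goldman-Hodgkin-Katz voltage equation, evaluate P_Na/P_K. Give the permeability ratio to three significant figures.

17.3

Let α = P_Na/P_K. GHK: Vm = 60.6·log₁₀[(Kₒ + α·Naₒ)/(Kᵢ + α·Naᵢ)].
10^(Vm/60.6) = 10^(56.2/60.6) = 8.4604
So 8.4604·(Kᵢ + α·Naᵢ) = Kₒ + α·Naₒ → α = (8.4604·110.0 − 6.89) / (134.0 − 8.4604·9.53)
α = (930.6 − 6.89) / (134.0 − 80.63) = 923.8/53.37 = 17.31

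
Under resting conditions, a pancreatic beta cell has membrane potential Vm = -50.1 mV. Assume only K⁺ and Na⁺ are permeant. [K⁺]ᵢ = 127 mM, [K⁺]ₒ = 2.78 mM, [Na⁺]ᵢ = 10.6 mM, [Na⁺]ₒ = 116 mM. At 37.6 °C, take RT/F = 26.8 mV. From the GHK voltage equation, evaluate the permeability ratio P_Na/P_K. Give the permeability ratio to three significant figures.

Let α = P_Na/P_K. GHK: Vm = 26.8·ln[(Kₒ + α·Naₒ)/(Kᵢ + α·Naᵢ)].
e^(Vm/26.8) = e^(-50.1/26.8) = 0.15422
So 0.15422·(Kᵢ + α·Naᵢ) = Kₒ + α·Naₒ → α = (0.15422·127.0 − 2.78) / (116.0 − 0.15422·10.6)
α = (19.59 − 2.78) / (116.0 − 1.635) = 16.81/114.4 = 0.1469

0.147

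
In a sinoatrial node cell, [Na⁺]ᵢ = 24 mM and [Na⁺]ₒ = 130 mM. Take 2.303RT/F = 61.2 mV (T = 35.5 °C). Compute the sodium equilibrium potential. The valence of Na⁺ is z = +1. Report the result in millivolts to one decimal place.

44.9 mV

E = (61.2/z) · log₁₀([Na⁺]_out/[Na⁺]_in) with z = +1.
= (61.2/1) · log₁₀(130/24) = 61.20 · log₁₀(5.417)
= 61.20 · (0.7337) = 44.90 mV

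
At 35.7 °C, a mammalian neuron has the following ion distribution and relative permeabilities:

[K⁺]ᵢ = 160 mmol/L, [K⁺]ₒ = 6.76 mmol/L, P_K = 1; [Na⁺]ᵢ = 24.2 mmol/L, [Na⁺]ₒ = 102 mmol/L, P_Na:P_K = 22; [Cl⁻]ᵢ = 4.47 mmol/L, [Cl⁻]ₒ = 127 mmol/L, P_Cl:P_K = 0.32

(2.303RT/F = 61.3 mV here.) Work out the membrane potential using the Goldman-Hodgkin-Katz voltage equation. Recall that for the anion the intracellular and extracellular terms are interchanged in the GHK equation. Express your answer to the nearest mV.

Vm = 61.3 · log₁₀[(Σ P·[cation]ₒ + Σ P·[anion]ᵢ) / (Σ P·[cation]ᵢ + Σ P·[anion]ₒ)]
Numerator = 1×6.76 + 22×102 + 0.32×4.47 = 2252
Denominator = 1×160 + 22×24.2 + 0.32×127 = 733
Vm = 61.3 · log₁₀(3.0724) = 61.3 × (0.4875) = 29.88 mV

30 mV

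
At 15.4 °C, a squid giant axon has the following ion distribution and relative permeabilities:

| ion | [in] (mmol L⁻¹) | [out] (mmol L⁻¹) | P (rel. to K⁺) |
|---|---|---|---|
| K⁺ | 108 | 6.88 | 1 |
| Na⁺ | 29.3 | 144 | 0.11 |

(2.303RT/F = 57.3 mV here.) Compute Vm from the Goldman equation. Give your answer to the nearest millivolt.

-40 mV

Vm = 57.3 · log₁₀[(Σ P·[cation]ₒ + Σ P·[anion]ᵢ) / (Σ P·[cation]ᵢ + Σ P·[anion]ₒ)]
Numerator = 1×6.88 + 0.11×144 = 22.72
Denominator = 1×108 + 0.11×29.3 = 111.2
Vm = 57.3 · log₁₀(0.20427) = 57.3 × (-0.6898) = -39.52 mV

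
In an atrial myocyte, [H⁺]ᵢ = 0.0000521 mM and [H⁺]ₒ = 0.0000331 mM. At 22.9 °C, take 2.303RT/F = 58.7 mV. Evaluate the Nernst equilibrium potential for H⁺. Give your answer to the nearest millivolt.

-12 mV

E = (58.7/z) · log₁₀([H⁺]_out/[H⁺]_in) with z = +1.
= (58.7/1) · log₁₀(0.0000331/0.0000521) = 58.70 · log₁₀(0.6353)
= 58.70 · (-0.1970) = -11.56 mV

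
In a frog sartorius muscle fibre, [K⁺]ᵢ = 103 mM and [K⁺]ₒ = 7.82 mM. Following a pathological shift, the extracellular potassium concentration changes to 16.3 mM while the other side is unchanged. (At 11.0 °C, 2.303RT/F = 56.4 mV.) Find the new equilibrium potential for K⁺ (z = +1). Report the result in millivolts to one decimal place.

After the shift: [K⁺]_out = 16.3, [K⁺]_in = 103 mM.
E_new = (56.4/1)·log₁₀(16.3/103) = 56.40 · (-0.8006) = -45.16 mV

-45.2 mV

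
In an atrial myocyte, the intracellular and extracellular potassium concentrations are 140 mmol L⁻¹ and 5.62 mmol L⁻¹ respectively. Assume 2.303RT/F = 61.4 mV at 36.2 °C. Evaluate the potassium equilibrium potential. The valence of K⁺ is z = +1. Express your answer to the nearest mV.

E = (61.4/z) · log₁₀([K⁺]_out/[K⁺]_in) with z = +1.
= (61.4/1) · log₁₀(5.62/140) = 61.40 · log₁₀(0.04014)
= 61.40 · (-1.3964) = -85.74 mV

-86 mV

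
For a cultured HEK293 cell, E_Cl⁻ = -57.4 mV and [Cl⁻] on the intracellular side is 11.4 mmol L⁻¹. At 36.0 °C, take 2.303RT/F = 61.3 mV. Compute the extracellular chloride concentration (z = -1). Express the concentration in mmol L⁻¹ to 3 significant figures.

Nernst: E = (61.3/-1) · log₁₀([out]/[in]), so log₁₀([out]/[in]) = -57.4 × -1 / 61.3 = 0.9364.
[out]/[in] = 10^(0.9364) = 8.637.
[out] = 8.637 × 11.4 = 98.47 mmol L⁻¹.

98.5 mmol L⁻¹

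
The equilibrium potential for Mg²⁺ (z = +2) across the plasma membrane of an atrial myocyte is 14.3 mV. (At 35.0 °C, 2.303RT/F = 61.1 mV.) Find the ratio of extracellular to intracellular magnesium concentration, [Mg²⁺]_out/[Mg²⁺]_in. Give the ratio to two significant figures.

log₁₀([out]/[in]) = E·z/(61.1) = 14.3 × 2 / 61.1 = 0.4681
[out]/[in] = 10^(0.4681) = 2.938

2.9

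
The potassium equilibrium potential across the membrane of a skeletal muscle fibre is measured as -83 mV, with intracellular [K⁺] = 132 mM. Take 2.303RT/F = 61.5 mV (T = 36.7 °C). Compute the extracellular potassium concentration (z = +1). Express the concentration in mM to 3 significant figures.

5.90 mM

Nernst: E = (61.5/1) · log₁₀([out]/[in]), so log₁₀([out]/[in]) = -83.0 × 1 / 61.5 = -1.3496.
[out]/[in] = 10^(-1.3496) = 0.04471.
[out] = 0.04471 × 132 = 5.902 mM.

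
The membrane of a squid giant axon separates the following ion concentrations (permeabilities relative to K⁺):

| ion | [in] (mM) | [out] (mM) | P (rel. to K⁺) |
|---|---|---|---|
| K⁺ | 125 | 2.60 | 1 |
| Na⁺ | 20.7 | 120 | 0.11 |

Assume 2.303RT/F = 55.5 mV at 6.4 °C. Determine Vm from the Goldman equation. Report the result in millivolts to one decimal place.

-50.3 mV

Vm = 55.5 · log₁₀[(Σ P·[cation]ₒ + Σ P·[anion]ᵢ) / (Σ P·[cation]ᵢ + Σ P·[anion]ₒ)]
Numerator = 1×2.60 + 0.11×120 = 15.8
Denominator = 1×125 + 0.11×20.7 = 127.3
Vm = 55.5 · log₁₀(0.12414) = 55.5 × (-0.9061) = -50.29 mV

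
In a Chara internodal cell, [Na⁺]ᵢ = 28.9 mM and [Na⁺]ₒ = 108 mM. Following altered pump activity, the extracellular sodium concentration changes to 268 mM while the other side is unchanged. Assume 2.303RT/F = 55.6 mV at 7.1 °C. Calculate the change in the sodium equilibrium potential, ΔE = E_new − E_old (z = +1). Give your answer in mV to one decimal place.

E_old = (55.6/1)·log₁₀(108/28.9) = 31.83 mV
E_new = (55.6/1)·log₁₀(268/28.9) = 53.78 mV
ΔE = 53.78 − (31.83) = 21.95 mV

21.9 mV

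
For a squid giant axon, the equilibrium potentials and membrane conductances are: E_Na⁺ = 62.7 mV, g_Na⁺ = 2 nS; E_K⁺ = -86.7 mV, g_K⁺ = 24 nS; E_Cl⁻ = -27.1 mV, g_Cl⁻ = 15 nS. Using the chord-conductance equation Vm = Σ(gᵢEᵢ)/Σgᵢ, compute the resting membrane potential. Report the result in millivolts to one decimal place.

Σ gᵢEᵢ = 2·(62.7) + 24·(-86.7) + 15·(-27.1) = -2361.90
Σ gᵢ = 2 + 24 + 15 = 41
Vm = -2361.90 / 41 = -57.61 mV

-57.6 mV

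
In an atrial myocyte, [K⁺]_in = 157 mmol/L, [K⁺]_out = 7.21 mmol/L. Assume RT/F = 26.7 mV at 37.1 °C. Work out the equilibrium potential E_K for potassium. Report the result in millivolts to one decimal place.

-82.3 mV

E = (26.7/z) · ln([K⁺]_out/[K⁺]_in) with z = +1.
= (26.7/1) · ln(7.21/157) = 26.70 · ln(0.04592)
= 26.70 · (-3.0808) = -82.26 mV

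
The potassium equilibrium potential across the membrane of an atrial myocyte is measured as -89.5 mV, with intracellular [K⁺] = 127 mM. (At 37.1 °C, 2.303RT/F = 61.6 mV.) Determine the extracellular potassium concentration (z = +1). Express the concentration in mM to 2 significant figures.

Nernst: E = (61.6/1) · log₁₀([out]/[in]), so log₁₀([out]/[in]) = -89.5 × 1 / 61.6 = -1.4529.
[out]/[in] = 10^(-1.4529) = 0.03524.
[out] = 0.03524 × 127 = 4.476 mM.

4.5 mM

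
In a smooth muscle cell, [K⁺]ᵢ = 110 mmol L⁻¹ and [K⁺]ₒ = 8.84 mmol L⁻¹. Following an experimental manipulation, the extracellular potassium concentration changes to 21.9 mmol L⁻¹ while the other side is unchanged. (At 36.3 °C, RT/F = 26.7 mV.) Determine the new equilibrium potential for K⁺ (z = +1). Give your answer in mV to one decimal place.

After the shift: [K⁺]_out = 21.9, [K⁺]_in = 110 mmol L⁻¹.
E_new = (26.7/1)·ln(21.9/110) = 26.70 · (-1.6140) = -43.09 mV

-43.1 mV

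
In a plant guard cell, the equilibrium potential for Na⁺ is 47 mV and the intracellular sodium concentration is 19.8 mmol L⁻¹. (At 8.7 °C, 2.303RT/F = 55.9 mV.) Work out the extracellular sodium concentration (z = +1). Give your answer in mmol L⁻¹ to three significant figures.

137 mmol L⁻¹

Nernst: E = (55.9/1) · log₁₀([out]/[in]), so log₁₀([out]/[in]) = 47.0 × 1 / 55.9 = 0.8408.
[out]/[in] = 10^(0.8408) = 6.931.
[out] = 6.931 × 19.8 = 137.2 mmol L⁻¹.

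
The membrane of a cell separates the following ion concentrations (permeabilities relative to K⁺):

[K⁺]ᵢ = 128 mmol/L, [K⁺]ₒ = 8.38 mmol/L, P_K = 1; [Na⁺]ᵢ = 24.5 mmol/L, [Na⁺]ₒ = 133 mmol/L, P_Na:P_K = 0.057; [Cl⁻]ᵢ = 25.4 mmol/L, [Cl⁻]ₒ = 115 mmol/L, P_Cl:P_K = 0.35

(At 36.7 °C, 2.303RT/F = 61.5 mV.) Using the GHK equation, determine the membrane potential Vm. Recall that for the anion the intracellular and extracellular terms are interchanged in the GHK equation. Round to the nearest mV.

-51 mV

Vm = 61.5 · log₁₀[(Σ P·[cation]ₒ + Σ P·[anion]ᵢ) / (Σ P·[cation]ᵢ + Σ P·[anion]ₒ)]
Numerator = 1×8.38 + 0.057×133 + 0.35×25.4 = 24.85
Denominator = 1×128 + 0.057×24.5 + 0.35×115 = 169.6
Vm = 61.5 · log₁₀(0.14649) = 61.5 × (-0.8342) = -51.30 mV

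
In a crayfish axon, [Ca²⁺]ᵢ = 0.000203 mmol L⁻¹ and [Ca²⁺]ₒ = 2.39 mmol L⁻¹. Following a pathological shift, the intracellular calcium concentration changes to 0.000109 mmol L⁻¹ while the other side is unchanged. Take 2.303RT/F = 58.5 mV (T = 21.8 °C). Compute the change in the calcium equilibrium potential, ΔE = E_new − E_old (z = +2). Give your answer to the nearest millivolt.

8 mV

E_old = (58.5/2)·log₁₀(2.39/0.000203) = 119.07 mV
E_new = (58.5/2)·log₁₀(2.39/0.000109) = 126.97 mV
ΔE = 126.97 − (119.07) = 7.90 mV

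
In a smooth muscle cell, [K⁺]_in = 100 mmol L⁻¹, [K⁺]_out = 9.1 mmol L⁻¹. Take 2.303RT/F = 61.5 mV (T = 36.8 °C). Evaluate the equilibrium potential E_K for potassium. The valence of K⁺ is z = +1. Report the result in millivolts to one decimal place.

E = (61.5/z) · log₁₀([K⁺]_out/[K⁺]_in) with z = +1.
= (61.5/1) · log₁₀(9.1/100) = 61.50 · log₁₀(0.091)
= 61.50 · (-1.0410) = -64.02 mV

-64.0 mV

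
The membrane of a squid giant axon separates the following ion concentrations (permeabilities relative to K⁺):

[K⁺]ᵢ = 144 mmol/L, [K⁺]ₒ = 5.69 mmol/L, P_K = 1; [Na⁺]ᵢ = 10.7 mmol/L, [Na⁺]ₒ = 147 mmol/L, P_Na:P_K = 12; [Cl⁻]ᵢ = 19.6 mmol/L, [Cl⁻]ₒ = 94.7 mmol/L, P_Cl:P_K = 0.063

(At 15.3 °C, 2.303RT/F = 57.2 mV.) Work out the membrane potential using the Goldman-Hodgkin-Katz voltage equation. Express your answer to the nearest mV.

46 mV

Vm = 57.2 · log₁₀[(Σ P·[cation]ₒ + Σ P·[anion]ᵢ) / (Σ P·[cation]ᵢ + Σ P·[anion]ₒ)]
Numerator = 1×5.69 + 12×147 + 0.063×19.6 = 1771
Denominator = 1×144 + 12×10.7 + 0.063×94.7 = 278.4
Vm = 57.2 · log₁₀(6.3619) = 57.2 × (0.8036) = 45.96 mV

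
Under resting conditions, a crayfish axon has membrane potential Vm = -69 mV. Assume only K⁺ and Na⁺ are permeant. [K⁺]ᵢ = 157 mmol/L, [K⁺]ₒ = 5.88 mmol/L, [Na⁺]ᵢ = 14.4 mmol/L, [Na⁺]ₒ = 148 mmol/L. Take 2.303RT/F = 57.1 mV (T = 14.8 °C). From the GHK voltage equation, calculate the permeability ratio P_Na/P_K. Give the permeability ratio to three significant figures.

0.0261

Let α = P_Na/P_K. GHK: Vm = 57.1·log₁₀[(Kₒ + α·Naₒ)/(Kᵢ + α·Naᵢ)].
10^(Vm/57.1) = 10^(-69.0/57.1) = 0.061886
So 0.061886·(Kᵢ + α·Naᵢ) = Kₒ + α·Naₒ → α = (0.061886·157.0 − 5.88) / (148.0 − 0.061886·14.4)
α = (9.716 − 5.88) / (148.0 − 0.8912) = 3.836/147.1 = 0.02608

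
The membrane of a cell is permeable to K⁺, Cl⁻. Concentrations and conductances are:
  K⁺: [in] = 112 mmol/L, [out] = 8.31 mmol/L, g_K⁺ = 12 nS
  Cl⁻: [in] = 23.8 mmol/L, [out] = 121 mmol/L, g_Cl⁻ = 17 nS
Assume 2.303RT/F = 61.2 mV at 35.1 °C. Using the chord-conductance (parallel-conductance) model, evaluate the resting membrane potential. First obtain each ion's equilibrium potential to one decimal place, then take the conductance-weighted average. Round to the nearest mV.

E_K⁺ = (61.2/1)·log₁₀(8.31/112) = -69.1 mV
E_Cl⁻ = (61.2/-1)·log₁₀(121/23.8) = -43.2 mV
Vm = (Σ gᵢEᵢ)/(Σ gᵢ) = (12·-69.1 + 17·-43.2) / (12 + 17)
= -1563.60 / 29 = -53.92 mV

-54 mV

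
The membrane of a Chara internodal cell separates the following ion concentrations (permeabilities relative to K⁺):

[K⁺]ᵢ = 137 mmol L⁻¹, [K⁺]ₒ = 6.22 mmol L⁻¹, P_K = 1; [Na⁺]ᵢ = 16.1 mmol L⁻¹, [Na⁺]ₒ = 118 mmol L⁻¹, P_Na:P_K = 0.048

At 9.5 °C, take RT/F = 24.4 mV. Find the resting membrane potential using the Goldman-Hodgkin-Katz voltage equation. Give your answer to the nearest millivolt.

Vm = 24.4 · ln[(Σ P·[cation]ₒ + Σ P·[anion]ᵢ) / (Σ P·[cation]ᵢ + Σ P·[anion]ₒ)]
Numerator = 1×6.22 + 0.048×118 = 11.88
Denominator = 1×137 + 0.048×16.1 = 137.8
Vm = 24.4 · ln(0.086258) = 24.4 × (-2.4504) = -59.79 mV

-60 mV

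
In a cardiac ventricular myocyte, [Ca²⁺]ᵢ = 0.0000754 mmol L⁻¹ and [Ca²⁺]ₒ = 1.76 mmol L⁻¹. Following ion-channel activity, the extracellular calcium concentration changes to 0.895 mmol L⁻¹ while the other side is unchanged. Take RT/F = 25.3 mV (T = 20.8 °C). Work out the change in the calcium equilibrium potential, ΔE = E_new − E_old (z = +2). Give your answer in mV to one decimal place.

E_old = (25.3/2)·ln(1.76/0.0000754) = 127.23 mV
E_new = (25.3/2)·ln(0.895/0.0000754) = 118.68 mV
ΔE = 118.68 − (127.23) = -8.55 mV

-8.6 mV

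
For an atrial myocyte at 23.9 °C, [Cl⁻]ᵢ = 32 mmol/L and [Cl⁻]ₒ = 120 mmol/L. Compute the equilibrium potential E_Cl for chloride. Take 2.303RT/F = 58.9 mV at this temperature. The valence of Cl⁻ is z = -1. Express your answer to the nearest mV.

E = (58.9/z) · log₁₀([Cl⁻]_out/[Cl⁻]_in) with z = -1.
For an anion, dividing by z = -1 reverses the sign.
= (58.9/-1) · log₁₀(120/32) = -58.90 · log₁₀(3.75)
= -58.90 · (0.5740) = -33.81 mV

-34 mV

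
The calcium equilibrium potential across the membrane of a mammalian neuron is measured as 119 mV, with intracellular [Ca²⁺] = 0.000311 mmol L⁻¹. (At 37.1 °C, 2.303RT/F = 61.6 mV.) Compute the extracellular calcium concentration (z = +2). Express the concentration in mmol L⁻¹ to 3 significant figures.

Nernst: E = (61.6/2) · log₁₀([out]/[in]), so log₁₀([out]/[in]) = 119.0 × 2 / 61.6 = 3.8636.
[out]/[in] = 10^(3.8636) = 7305.
[out] = 7305 × 0.000311 = 2.272 mmol L⁻¹.

2.27 mmol L⁻¹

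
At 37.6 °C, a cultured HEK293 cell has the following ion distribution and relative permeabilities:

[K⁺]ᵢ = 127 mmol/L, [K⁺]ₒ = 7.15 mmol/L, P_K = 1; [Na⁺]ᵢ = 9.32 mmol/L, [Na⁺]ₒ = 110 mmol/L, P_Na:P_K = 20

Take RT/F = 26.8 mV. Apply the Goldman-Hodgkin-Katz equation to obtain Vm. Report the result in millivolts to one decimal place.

Vm = 26.8 · ln[(Σ P·[cation]ₒ + Σ P·[anion]ᵢ) / (Σ P·[cation]ᵢ + Σ P·[anion]ₒ)]
Numerator = 1×7.15 + 20×110 = 2207
Denominator = 1×127 + 20×9.32 = 313.4
Vm = 26.8 · ln(7.0426) = 26.8 × (1.9520) = 52.31 mV

52.3 mV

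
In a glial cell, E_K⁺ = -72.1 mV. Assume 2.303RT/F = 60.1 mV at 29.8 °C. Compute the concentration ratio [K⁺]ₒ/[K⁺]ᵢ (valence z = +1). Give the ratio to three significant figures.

log₁₀([out]/[in]) = E·z/(60.1) = -72.1 × 1 / 60.1 = -1.1997
[out]/[in] = 10^(-1.1997) = 0.06314

0.0631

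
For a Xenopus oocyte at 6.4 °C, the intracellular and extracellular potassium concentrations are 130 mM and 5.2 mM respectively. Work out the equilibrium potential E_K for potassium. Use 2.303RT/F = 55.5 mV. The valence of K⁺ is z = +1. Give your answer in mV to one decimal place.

E = (55.5/z) · log₁₀([K⁺]_out/[K⁺]_in) with z = +1.
= (55.5/1) · log₁₀(5.2/130) = 55.50 · log₁₀(0.04)
= 55.50 · (-1.3979) = -77.59 mV

-77.6 mV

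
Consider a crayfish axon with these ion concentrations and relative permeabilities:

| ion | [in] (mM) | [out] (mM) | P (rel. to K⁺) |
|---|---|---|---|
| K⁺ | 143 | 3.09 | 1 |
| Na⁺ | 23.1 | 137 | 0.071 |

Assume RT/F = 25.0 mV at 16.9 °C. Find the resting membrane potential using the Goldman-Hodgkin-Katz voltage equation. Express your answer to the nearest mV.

-61 mV

Vm = 25.0 · ln[(Σ P·[cation]ₒ + Σ P·[anion]ᵢ) / (Σ P·[cation]ᵢ + Σ P·[anion]ₒ)]
Numerator = 1×3.09 + 0.071×137 = 12.82
Denominator = 1×143 + 0.071×23.1 = 144.6
Vm = 25.0 · ln(0.088613) = 25.0 × (-2.4235) = -60.59 mV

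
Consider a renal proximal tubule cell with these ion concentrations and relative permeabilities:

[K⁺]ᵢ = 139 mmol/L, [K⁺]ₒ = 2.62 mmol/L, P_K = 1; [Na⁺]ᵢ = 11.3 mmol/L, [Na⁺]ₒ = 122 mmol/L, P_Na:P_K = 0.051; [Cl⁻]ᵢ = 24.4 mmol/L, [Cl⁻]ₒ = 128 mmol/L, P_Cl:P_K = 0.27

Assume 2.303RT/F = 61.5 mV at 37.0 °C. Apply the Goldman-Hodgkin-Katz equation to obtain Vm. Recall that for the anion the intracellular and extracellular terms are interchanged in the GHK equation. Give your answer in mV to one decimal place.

-64.7 mV

Vm = 61.5 · log₁₀[(Σ P·[cation]ₒ + Σ P·[anion]ᵢ) / (Σ P·[cation]ᵢ + Σ P·[anion]ₒ)]
Numerator = 1×2.62 + 0.051×122 + 0.27×24.4 = 15.43
Denominator = 1×139 + 0.051×11.3 + 0.27×128 = 174.1
Vm = 61.5 · log₁₀(0.088609) = 61.5 × (-1.0525) = -64.73 mV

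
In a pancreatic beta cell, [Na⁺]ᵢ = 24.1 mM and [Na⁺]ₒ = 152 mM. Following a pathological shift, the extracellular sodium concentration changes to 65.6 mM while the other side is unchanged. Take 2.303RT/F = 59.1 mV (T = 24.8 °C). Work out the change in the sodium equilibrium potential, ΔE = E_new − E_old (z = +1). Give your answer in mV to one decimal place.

E_old = (59.1/1)·log₁₀(152/24.1) = 47.27 mV
E_new = (59.1/1)·log₁₀(65.6/24.1) = 25.70 mV
ΔE = 25.70 − (47.27) = -21.57 mV

-21.6 mV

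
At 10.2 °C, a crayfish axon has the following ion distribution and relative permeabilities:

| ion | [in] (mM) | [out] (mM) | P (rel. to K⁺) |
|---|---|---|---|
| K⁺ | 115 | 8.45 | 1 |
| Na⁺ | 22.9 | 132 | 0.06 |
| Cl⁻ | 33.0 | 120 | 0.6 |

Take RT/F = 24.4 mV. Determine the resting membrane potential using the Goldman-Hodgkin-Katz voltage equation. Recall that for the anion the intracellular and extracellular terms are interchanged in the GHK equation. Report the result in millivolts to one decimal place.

Vm = 24.4 · ln[(Σ P·[cation]ₒ + Σ P·[anion]ᵢ) / (Σ P·[cation]ᵢ + Σ P·[anion]ₒ)]
Numerator = 1×8.45 + 0.06×132 + 0.6×33.0 = 36.17
Denominator = 1×115 + 0.06×22.9 + 0.6×120 = 188.4
Vm = 24.4 · ln(0.19201) = 24.4 × (-1.6502) = -40.26 mV

-40.3 mV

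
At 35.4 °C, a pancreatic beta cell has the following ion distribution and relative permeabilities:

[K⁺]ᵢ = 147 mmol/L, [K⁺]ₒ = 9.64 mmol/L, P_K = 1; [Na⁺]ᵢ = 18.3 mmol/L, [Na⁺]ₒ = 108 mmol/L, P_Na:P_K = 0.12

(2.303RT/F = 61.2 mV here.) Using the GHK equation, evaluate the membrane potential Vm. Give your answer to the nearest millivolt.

Vm = 61.2 · log₁₀[(Σ P·[cation]ₒ + Σ P·[anion]ᵢ) / (Σ P·[cation]ᵢ + Σ P·[anion]ₒ)]
Numerator = 1×9.64 + 0.12×108 = 22.6
Denominator = 1×147 + 0.12×18.3 = 149.2
Vm = 61.2 · log₁₀(0.15148) = 61.2 × (-0.8196) = -50.16 mV

-50 mV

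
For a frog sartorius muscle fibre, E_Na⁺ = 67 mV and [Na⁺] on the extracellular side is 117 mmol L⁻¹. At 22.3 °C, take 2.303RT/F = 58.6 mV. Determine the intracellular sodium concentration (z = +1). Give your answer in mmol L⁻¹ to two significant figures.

Nernst: E = (58.6/1) · log₁₀([out]/[in]), so log₁₀([out]/[in]) = 67.0 × 1 / 58.6 = 1.1433.
[out]/[in] = 10^(1.1433) = 13.91.
[in] = 117 / 13.91 = 8.411 mmol L⁻¹.

8.4 mmol L⁻¹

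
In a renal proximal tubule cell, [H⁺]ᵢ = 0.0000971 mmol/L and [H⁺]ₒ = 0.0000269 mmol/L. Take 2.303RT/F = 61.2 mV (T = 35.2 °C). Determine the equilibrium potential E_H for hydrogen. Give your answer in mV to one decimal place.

-34.1 mV

E = (61.2/z) · log₁₀([H⁺]_out/[H⁺]_in) with z = +1.
= (61.2/1) · log₁₀(0.0000269/0.0000971) = 61.20 · log₁₀(0.277)
= 61.20 · (-0.5575) = -34.12 mV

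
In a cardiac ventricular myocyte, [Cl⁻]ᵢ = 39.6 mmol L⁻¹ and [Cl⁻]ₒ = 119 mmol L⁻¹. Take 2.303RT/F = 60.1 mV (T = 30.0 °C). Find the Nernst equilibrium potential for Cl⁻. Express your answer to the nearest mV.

-29 mV

E = (60.1/z) · log₁₀([Cl⁻]_out/[Cl⁻]_in) with z = -1.
For an anion, dividing by z = -1 reverses the sign.
= (60.1/-1) · log₁₀(119/39.6) = -60.10 · log₁₀(3.005)
= -60.10 · (0.4779) = -28.72 mV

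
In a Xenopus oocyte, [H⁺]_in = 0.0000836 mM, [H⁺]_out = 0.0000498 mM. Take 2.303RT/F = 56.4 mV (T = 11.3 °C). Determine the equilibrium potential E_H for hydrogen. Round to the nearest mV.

-13 mV

E = (56.4/z) · log₁₀([H⁺]_out/[H⁺]_in) with z = +1.
= (56.4/1) · log₁₀(0.0000498/0.0000836) = 56.40 · log₁₀(0.5957)
= 56.40 · (-0.2250) = -12.69 mV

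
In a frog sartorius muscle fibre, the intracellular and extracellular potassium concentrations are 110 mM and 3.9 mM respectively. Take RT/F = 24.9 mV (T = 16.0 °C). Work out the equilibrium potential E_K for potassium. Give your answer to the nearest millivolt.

E = (24.9/z) · ln([K⁺]_out/[K⁺]_in) with z = +1.
= (24.9/1) · ln(3.9/110) = 24.90 · ln(0.03545)
= 24.90 · (-3.3395) = -83.15 mV

-83 mV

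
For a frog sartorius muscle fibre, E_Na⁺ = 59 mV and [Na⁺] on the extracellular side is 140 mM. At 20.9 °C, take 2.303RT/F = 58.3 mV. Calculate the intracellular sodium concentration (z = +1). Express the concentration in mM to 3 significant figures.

Nernst: E = (58.3/1) · log₁₀([out]/[in]), so log₁₀([out]/[in]) = 59.0 × 1 / 58.3 = 1.0120.
[out]/[in] = 10^(1.0120) = 10.28.
[in] = 140 / 10.28 = 13.62 mM.

13.6 mM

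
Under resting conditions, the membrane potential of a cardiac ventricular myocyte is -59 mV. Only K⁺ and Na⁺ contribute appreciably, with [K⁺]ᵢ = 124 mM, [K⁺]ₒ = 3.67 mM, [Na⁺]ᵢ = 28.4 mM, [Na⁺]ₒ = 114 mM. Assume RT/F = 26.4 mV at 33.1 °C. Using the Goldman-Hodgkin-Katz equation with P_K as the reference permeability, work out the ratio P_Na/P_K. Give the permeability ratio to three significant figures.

0.0865

Let α = P_Na/P_K. GHK: Vm = 26.4·ln[(Kₒ + α·Naₒ)/(Kᵢ + α·Naᵢ)].
e^(Vm/26.4) = e^(-59.0/26.4) = 0.10701
So 0.10701·(Kᵢ + α·Naᵢ) = Kₒ + α·Naₒ → α = (0.10701·124.0 − 3.67) / (114.0 − 0.10701·28.4)
α = (13.27 − 3.67) / (114.0 − 3.039) = 9.599/111 = 0.08651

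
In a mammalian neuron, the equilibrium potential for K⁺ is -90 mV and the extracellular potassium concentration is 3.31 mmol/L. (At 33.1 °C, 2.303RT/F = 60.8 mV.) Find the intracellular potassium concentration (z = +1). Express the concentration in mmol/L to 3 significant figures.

Nernst: E = (60.8/1) · log₁₀([out]/[in]), so log₁₀([out]/[in]) = -90.0 × 1 / 60.8 = -1.4803.
[out]/[in] = 10^(-1.4803) = 0.03309.
[in] = 3.31 / 0.03309 = 100 mmol/L.

100 mmol/L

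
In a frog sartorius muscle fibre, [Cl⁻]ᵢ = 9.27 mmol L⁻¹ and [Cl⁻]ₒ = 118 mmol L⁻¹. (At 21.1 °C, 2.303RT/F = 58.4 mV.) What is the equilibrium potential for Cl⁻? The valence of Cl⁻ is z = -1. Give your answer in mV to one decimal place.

-64.5 mV

E = (58.4/z) · log₁₀([Cl⁻]_out/[Cl⁻]_in) with z = -1.
For an anion, dividing by z = -1 reverses the sign.
= (58.4/-1) · log₁₀(118/9.27) = -58.40 · log₁₀(12.73)
= -58.40 · (1.1048) = -64.52 mV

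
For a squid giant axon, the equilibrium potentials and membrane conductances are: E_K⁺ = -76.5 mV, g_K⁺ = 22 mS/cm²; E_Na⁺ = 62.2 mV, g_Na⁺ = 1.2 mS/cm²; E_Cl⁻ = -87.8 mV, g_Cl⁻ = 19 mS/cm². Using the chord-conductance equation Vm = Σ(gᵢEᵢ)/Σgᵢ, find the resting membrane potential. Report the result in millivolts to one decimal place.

Σ gᵢEᵢ = 22·(-76.5) + 1.2·(62.2) + 19·(-87.8) = -3276.56
Σ gᵢ = 22 + 1.2 + 19 = 42.2
Vm = -3276.56 / 42.2 = -77.64 mV

-77.6 mV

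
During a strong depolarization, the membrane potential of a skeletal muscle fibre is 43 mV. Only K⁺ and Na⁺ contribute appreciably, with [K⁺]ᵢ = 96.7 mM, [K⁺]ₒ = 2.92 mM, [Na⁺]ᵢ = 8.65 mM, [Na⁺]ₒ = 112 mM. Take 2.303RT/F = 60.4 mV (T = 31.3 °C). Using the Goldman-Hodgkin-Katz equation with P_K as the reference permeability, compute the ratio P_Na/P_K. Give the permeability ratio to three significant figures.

Let α = P_Na/P_K. GHK: Vm = 60.4·log₁₀[(Kₒ + α·Naₒ)/(Kᵢ + α·Naᵢ)].
10^(Vm/60.4) = 10^(43.0/60.4) = 5.1513
So 5.1513·(Kᵢ + α·Naᵢ) = Kₒ + α·Naₒ → α = (5.1513·96.7 − 2.92) / (112.0 − 5.1513·8.65)
α = (498.1 − 2.92) / (112.0 − 44.56) = 495.2/67.44 = 7.343

7.34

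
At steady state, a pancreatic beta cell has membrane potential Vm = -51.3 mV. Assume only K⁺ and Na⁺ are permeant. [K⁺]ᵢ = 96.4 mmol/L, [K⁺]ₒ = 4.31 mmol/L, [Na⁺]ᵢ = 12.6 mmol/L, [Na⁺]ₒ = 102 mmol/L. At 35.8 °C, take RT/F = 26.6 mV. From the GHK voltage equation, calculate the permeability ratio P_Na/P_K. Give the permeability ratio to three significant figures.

0.0969

Let α = P_Na/P_K. GHK: Vm = 26.6·ln[(Kₒ + α·Naₒ)/(Kᵢ + α·Naᵢ)].
e^(Vm/26.6) = e^(-51.3/26.6) = 0.14536
So 0.14536·(Kᵢ + α·Naᵢ) = Kₒ + α·Naₒ → α = (0.14536·96.4 − 4.31) / (102.0 − 0.14536·12.6)
α = (14.01 − 4.31) / (102.0 − 1.831) = 9.702/100.2 = 0.09686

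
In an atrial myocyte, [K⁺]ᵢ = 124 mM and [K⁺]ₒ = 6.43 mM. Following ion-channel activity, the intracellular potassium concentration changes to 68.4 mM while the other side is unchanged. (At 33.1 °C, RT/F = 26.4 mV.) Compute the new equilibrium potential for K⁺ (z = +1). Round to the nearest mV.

-62 mV

After the shift: [K⁺]_out = 6.43, [K⁺]_in = 68.4 mM.
E_new = (26.4/1)·ln(6.43/68.4) = 26.40 · (-2.3644) = -62.42 mV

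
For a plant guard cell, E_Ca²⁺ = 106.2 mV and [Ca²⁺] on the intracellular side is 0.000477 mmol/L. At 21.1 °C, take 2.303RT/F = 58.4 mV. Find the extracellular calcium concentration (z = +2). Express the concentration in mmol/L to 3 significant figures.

2.07 mmol/L

Nernst: E = (58.4/2) · log₁₀([out]/[in]), so log₁₀([out]/[in]) = 106.2 × 2 / 58.4 = 3.6370.
[out]/[in] = 10^(3.6370) = 4335.
[out] = 4335 × 0.000477 = 2.068 mmol/L.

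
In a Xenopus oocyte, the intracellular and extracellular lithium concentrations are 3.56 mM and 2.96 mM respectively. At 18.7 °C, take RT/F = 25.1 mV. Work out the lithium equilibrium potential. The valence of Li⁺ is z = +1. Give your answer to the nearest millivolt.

E = (25.1/z) · ln([Li⁺]_out/[Li⁺]_in) with z = +1.
= (25.1/1) · ln(2.96/3.56) = 25.10 · ln(0.8315)
= 25.10 · (-0.1846) = -4.63 mV

-5 mV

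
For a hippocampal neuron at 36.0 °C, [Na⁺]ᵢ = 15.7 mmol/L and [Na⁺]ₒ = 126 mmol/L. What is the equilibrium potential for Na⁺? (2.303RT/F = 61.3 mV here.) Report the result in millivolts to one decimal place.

E = (61.3/z) · log₁₀([Na⁺]_out/[Na⁺]_in) with z = +1.
= (61.3/1) · log₁₀(126/15.7) = 61.30 · log₁₀(8.025)
= 61.30 · (0.9045) = 55.44 mV

55.4 mV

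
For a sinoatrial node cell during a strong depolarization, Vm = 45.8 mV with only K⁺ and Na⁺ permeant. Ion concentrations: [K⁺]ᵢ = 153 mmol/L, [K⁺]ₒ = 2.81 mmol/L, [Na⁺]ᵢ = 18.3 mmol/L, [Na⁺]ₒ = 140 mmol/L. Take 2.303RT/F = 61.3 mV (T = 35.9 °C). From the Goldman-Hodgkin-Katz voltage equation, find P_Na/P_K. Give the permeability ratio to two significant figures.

Let α = P_Na/P_K. GHK: Vm = 61.3·log₁₀[(Kₒ + α·Naₒ)/(Kᵢ + α·Naᵢ)].
10^(Vm/61.3) = 10^(45.8/61.3) = 5.5866
So 5.5866·(Kᵢ + α·Naᵢ) = Kₒ + α·Naₒ → α = (5.5866·153.0 − 2.81) / (140.0 − 5.5866·18.3)
α = (854.7 − 2.81) / (140.0 − 102.2) = 851.9/37.77 = 22.56

23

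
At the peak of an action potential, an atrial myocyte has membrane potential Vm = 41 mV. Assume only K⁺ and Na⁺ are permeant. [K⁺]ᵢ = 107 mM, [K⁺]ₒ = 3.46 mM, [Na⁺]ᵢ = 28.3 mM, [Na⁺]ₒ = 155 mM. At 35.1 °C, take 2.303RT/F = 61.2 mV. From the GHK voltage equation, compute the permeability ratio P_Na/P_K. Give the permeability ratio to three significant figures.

Let α = P_Na/P_K. GHK: Vm = 61.2·log₁₀[(Kₒ + α·Naₒ)/(Kᵢ + α·Naᵢ)].
10^(Vm/61.2) = 10^(41.0/61.2) = 4.6766
So 4.6766·(Kᵢ + α·Naᵢ) = Kₒ + α·Naₒ → α = (4.6766·107.0 − 3.46) / (155.0 − 4.6766·28.3)
α = (500.4 − 3.46) / (155.0 − 132.3) = 496.9/22.65 = 21.94

21.9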